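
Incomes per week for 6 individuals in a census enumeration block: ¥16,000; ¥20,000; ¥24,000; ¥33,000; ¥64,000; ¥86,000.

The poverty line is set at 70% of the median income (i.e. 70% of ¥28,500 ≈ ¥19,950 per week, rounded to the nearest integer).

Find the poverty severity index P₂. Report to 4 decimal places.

0.0065

Below the line: ¥16,000 (q = 1 of N = 6).
Shortfall ratios: (19950−16000)/19950 = 0.1980.
Squared: 0.0392.
Sum = 0.039202; P₂ = 0.039202 / 6 = 0.0065.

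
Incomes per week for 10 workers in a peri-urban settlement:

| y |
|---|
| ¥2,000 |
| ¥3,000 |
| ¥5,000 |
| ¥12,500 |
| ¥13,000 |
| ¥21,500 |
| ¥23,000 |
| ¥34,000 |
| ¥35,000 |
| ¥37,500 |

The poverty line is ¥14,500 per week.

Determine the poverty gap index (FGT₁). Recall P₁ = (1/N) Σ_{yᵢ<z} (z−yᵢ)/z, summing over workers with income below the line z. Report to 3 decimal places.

0.255

Poor units: ¥2,000, ¥3,000, ¥5,000, ¥12,500, ¥13,000 (q = 5 of N = 10).
Relative gaps: (14500−2000)/14500 = 0.8621; (14500−3000)/14500 = 0.7931; (14500−5000)/14500 = 0.6552; (14500−12500)/14500 = 0.1379; (14500−13000)/14500 = 0.1034.
Σ = 2.551724. Dividing by the full population N = 10 gives P₁ = 0.255.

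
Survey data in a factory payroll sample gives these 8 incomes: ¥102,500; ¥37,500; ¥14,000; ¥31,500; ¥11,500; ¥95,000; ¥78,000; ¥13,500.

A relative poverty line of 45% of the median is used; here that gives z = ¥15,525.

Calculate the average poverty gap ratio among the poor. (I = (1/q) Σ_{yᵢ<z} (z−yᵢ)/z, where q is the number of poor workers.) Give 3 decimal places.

Poor units: ¥11,500, ¥13,500, ¥14,000 (q = 3 of N = 8).
Relative gaps: 0.2593, 0.1304, 0.0982; sum = 0.487923.
I averages over the q = 3 poor units only: 0.487923 / 3 = 0.163.

0.163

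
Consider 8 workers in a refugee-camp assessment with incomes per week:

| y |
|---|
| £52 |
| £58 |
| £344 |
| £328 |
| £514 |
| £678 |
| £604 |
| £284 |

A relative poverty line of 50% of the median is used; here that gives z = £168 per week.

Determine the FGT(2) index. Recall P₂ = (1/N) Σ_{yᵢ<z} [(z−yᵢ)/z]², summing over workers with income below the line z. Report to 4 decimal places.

Below the line: £52, £58 (q = 2 of N = 8).
Relative gaps: (168−52)/168 = 0.6905; (168−58)/168 = 0.6548.
Squared: 0.4768; 0.4287.
Sum = 0.905471; P₂ = 0.905471 / 8 = 0.1132.

0.1132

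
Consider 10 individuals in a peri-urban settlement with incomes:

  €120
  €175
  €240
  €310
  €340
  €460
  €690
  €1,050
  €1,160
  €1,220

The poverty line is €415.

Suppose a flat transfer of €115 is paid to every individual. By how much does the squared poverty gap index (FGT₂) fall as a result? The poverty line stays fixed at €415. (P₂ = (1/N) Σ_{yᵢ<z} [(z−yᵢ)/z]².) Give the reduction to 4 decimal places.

Before: below the line — €120, €175, €240, €310, €340; squared poverty gap index (FGT₂) = 0.111424.
After the €115 transfer: below the line — €235, €290, €355; squared poverty gap index (FGT₂) = 0.029975.
Reduction = 0.111424 − 0.029975 = 0.0814.

0.0814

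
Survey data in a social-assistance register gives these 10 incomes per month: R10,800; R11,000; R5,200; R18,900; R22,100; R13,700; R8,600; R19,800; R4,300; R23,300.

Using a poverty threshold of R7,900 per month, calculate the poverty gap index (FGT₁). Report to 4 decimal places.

Incomes under z: R4,300, R5,200 (q = 2 of N = 10).
Relative gaps: (7900−4300)/7900 = 0.4557; (7900−5200)/7900 = 0.3418.
Sum of shortfalls = 0.797468; P₁ averages over all N: 0.797468 / 10 = 0.0797.

0.0797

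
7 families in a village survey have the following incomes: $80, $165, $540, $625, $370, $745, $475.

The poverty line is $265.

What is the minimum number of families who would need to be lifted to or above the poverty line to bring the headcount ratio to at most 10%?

Currently q = 2 of N = 7 are below the line (H = 0.286).
A headcount ratio of at most 10% allows at most ⌊0.10 × 7⌋ = 0 poor families.
So at least 2 − 0 = 2 must be lifted.

2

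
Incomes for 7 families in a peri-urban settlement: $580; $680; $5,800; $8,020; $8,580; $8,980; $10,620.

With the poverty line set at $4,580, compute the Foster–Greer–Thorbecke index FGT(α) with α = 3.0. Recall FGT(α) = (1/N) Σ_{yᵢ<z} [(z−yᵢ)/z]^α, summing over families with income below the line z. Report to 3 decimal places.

0.183

Below the line: $580, $680 (q = 2 of N = 7).
Gap ratios (z−y)/z: (4580−580)/4580 = 0.8734; (4580−680)/4580 = 0.8515.
Raised to α = 3.0: 0.66617; 0.61744.
Sum = 1.283611; FGT(3.0) = 1.283611 / 7 = 0.183.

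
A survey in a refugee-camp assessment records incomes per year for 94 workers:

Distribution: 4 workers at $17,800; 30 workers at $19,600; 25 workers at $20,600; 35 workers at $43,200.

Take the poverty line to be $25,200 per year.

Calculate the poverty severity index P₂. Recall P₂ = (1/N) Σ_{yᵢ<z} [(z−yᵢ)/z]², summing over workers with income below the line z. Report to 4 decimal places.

0.0283

Incomes under z: 4×$17,800, 30×$19,600, 25×$20,600 (q = 59 of N = 94).
Relative gaps: (25200−17800)/25200 = 0.2937 (×4); (25200−19600)/25200 = 0.2222 (×30); (25200−20600)/25200 = 0.1825 (×25).
Squared: 0.0862 (×4); 0.0494 (×30); 0.0333 (×25).
Sum = 2.659423; P₂ = 2.659423 / 94 = 0.0283.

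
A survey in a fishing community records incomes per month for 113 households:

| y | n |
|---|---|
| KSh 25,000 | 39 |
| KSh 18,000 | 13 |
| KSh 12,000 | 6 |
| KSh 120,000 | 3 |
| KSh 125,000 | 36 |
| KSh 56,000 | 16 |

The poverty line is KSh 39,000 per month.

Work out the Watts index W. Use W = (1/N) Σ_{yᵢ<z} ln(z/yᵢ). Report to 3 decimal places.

Incomes under z: 6×KSh 12,000, 13×KSh 18,000, 39×KSh 25,000 (q = 58 of N = 113).
Log shortfalls: ln(39000/12000) = 1.1787 (×6); ln(39000/18000) = 0.7732 (×13); ln(39000/25000) = 0.4447 (×39).
W = 34.466146 / 113 = 0.305.

0.305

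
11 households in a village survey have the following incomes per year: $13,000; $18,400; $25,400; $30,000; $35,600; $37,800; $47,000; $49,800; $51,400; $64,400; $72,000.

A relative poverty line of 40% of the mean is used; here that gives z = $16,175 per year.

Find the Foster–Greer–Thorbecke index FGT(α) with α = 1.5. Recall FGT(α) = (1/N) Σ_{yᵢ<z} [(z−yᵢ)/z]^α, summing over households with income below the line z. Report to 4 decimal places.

0.0079

Below the line: $13,000 (q = 1 of N = 11).
Normalized shortfalls: (16175−13000)/16175 = 0.1963.
Raised to α = 1.5: 0.08697.
Sum = 0.086966; FGT(1.5) = 0.086966 / 11 = 0.0079.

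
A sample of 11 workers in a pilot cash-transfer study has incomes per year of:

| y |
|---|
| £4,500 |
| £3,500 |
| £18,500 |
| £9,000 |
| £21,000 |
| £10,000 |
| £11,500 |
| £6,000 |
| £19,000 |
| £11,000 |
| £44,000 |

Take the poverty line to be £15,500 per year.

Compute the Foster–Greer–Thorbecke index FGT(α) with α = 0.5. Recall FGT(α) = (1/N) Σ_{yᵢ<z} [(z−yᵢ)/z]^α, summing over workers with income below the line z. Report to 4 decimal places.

Incomes under z: £3,500, £4,500, £6,000, £9,000, £10,000, £11,000, £11,500 (q = 7 of N = 11).
Normalized shortfalls: (15500−3500)/15500 = 0.7742; (15500−4500)/15500 = 0.7097; (15500−6000)/15500 = 0.6129; (15500−9000)/15500 = 0.4194; (15500−10000)/15500 = 0.3548; (15500−11000)/15500 = 0.2903; (15500−11500)/15500 = 0.2581.
Raised to α = 0.5: 0.87988; 0.84242; 0.78288; 0.64758; 0.59568; 0.53882; 0.50800.
Sum = 4.795264; FGT(0.5) = 4.795264 / 11 = 0.4359.

0.4359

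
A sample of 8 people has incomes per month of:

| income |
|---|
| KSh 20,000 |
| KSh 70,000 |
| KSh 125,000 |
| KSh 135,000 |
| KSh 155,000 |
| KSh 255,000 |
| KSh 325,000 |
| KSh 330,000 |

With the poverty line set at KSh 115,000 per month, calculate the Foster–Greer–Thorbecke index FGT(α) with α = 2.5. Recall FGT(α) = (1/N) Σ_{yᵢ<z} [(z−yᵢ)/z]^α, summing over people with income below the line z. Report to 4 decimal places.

0.0895

Incomes under z: KSh 20,000, KSh 70,000 (q = 2 of N = 8).
Relative gaps: (115000−20000)/115000 = 0.8261; (115000−70000)/115000 = 0.3913.
Raised to α = 2.5: 0.62025; 0.09578.
Sum = 0.716029; FGT(2.5) = 0.716029 / 8 = 0.0895.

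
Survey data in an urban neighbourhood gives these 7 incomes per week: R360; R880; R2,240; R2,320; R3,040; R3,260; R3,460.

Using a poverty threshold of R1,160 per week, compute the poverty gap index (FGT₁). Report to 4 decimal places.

0.1330

Poor units: R360, R880 (q = 2 of N = 7).
Relative gaps: (1160−360)/1160 = 0.6897; (1160−880)/1160 = 0.2414.
Σ = 0.931034. Dividing by the full population N = 7 gives P₁ = 0.1330.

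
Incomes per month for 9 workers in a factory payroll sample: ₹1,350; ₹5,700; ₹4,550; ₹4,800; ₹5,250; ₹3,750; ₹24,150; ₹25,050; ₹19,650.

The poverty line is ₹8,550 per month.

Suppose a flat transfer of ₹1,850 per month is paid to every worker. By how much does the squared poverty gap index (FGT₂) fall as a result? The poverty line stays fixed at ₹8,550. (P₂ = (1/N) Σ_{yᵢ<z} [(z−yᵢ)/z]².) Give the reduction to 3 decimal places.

Before: below the line — ₹1,350, ₹3,750, ₹4,550, ₹4,800, ₹5,250, ₹5,700; squared poverty gap index (FGT₂) = 0.18840.
After the ₹1,850 transfer: below the line — ₹3,200, ₹5,600, ₹6,400, ₹6,650, ₹7,100, ₹7,550; squared poverty gap index (FGT₂) = 0.07396.
Reduction = 0.18840 − 0.07396 = 0.114.

0.114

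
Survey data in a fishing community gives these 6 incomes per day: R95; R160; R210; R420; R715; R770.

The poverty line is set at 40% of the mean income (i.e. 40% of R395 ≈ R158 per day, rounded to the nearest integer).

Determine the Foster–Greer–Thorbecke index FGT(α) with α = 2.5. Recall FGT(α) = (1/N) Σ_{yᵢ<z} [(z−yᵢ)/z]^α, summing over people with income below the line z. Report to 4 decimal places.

Below z: R95 (q = 1 of N = 6).
Normalized shortfalls: (158−95)/158 = 0.3987.
Raised to α = 2.5: 0.10039.
Sum = 0.100394; FGT(2.5) = 0.100394 / 6 = 0.0167.

0.0167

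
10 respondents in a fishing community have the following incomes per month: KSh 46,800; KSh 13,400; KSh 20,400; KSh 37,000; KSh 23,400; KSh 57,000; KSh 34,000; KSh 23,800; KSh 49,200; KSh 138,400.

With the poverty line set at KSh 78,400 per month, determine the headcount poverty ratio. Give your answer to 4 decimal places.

0.9000

9 of the 10 respondents have income below KSh 78,400.
H = 9/10 = 0.9000.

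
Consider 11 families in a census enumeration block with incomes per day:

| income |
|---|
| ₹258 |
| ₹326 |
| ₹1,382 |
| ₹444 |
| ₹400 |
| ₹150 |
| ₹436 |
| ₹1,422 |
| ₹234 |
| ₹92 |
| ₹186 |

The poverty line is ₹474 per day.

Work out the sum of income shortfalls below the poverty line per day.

Below z: ₹92, ₹150, ₹186, ₹234, ₹258, ₹326, ₹400, ₹436, ₹444 (q = 9 of N = 11).
Individual gaps: 474−92 = 382; 474−150 = 324; 474−186 = 288; 474−234 = 240; 474−258 = 216; 474−326 = 148; 474−400 = 74; 474−436 = 38; 474−444 = 30.
Aggregate gap = ₹1,740.

₹1,740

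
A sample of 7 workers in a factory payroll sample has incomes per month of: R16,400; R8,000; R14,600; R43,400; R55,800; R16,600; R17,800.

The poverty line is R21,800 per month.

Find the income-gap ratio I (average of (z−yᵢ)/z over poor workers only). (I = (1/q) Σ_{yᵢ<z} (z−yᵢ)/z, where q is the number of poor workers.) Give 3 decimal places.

0.327

Poor units: R8,000, R14,600, R16,400, R16,600, R17,800 (q = 5 of N = 7).
Shortfall ratios (z−y)/z: 0.6330, 0.3303, 0.2477, 0.2385, 0.1835; sum = 1.633028.
The income-gap ratio divides by q (the poor only): 1.633028 / 5 = 0.327.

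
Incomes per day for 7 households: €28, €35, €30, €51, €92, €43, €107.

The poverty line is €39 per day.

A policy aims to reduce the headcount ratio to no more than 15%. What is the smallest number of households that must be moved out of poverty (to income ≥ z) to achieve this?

3 of the 7 households are poor, so H = 3/7 = 0.429.
A headcount ratio of at most 15% allows at most ⌊0.15 × 7⌋ = 1 poor households.
So at least 3 − 1 = 2 must be lifted.

2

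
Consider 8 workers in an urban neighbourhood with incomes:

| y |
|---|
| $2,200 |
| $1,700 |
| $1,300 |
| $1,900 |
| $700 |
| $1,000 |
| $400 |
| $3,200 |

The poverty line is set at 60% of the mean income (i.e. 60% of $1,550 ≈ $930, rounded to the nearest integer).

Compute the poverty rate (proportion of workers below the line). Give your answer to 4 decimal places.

2 of the 8 workers have income below $930.
H = 2/8 = 0.2500.

0.2500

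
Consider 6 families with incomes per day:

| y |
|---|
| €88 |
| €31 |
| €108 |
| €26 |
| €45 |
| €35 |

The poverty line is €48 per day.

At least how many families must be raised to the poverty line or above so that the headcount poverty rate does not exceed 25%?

3

4 of the 6 families are poor, so H = 4/6 = 0.667.
A headcount ratio of at most 25% allows at most ⌊0.25 × 6⌋ = 1 poor families.
So at least 4 − 1 = 3 must be lifted.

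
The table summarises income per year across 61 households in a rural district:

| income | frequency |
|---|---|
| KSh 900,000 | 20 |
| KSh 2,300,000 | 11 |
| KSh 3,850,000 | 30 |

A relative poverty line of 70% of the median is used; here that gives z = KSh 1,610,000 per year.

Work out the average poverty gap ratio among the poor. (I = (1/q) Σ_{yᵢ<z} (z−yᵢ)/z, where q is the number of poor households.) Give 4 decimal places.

0.4410

Poor units: 20×KSh 900,000 (q = 20 of N = 61).
Relative gaps: 0.4410 (×20); sum = 8.819876.
The income-gap ratio divides by q (the poor only): 8.819876 / 20 = 0.4410.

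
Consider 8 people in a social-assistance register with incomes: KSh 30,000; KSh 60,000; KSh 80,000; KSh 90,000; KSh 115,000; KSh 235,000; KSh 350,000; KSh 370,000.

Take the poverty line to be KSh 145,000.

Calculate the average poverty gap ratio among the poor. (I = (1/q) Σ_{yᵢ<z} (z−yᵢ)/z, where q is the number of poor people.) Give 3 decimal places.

Below the line: KSh 30,000, KSh 60,000, KSh 80,000, KSh 90,000, KSh 115,000 (q = 5 of N = 8).
Relative gaps: 0.7931, 0.5862, 0.4483, 0.3793, 0.2069; sum = 2.413793.
The income-gap ratio divides by q (the poor only): 2.413793 / 5 = 0.483.

0.483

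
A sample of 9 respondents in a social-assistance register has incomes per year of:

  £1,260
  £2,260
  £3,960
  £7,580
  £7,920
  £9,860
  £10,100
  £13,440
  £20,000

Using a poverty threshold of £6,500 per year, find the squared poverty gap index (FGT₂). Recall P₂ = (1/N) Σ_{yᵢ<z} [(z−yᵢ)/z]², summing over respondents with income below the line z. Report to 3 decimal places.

Poor units: £1,260, £2,260, £3,960 (q = 3 of N = 9).
Gap ratios (z−y)/z: (6500−1260)/6500 = 0.8062; (6500−2260)/6500 = 0.6523; (6500−3960)/6500 = 0.3908.
Squared: 0.6499; 0.4255; 0.1527.
Sum = 1.228090; P₂ = 1.228090 / 9 = 0.136.

0.136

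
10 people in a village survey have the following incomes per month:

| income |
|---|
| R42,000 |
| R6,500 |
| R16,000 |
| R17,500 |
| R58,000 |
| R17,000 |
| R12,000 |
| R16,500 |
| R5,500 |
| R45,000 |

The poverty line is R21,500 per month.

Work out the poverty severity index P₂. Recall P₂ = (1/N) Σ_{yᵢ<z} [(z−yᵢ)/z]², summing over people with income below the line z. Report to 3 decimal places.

0.143

Incomes under z: R5,500, R6,500, R12,000, R16,000, R16,500, R17,000, R17,500 (q = 7 of N = 10).
Gap ratios (z−y)/z: (21500−5500)/21500 = 0.7442; (21500−6500)/21500 = 0.6977; (21500−12000)/21500 = 0.4419; (21500−16000)/21500 = 0.2558; (21500−16500)/21500 = 0.2326; (21500−17000)/21500 = 0.2093; (21500−17500)/21500 = 0.1860.
Squared: 0.5538; 0.4867; 0.1952; 0.0654; 0.0541; 0.0438; 0.0346.
Sum = 1.433748; P₂ = 1.433748 / 10 = 0.143.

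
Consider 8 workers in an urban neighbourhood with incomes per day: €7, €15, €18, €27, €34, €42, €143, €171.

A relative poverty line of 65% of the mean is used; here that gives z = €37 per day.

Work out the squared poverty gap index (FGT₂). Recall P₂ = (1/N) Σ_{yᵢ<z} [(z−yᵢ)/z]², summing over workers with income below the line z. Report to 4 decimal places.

0.1693

Below the line: €7, €15, €18, €27, €34 (q = 5 of N = 8).
Relative gaps: (37−7)/37 = 0.8108; (37−15)/37 = 0.5946; (37−18)/37 = 0.5135; (37−27)/37 = 0.2703; (37−34)/37 = 0.0811.
Squared: 0.6574; 0.3535; 0.2637; 0.0730; 0.0066.
Sum = 1.354273; P₂ = 1.354273 / 8 = 0.1693.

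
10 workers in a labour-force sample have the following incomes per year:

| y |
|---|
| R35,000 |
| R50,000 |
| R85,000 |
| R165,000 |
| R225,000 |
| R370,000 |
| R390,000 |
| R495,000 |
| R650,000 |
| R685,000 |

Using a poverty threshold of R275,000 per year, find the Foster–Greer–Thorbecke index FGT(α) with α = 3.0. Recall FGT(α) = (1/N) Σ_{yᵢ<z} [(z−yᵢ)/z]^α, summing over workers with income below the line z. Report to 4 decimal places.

0.1612

Poor units: R35,000, R50,000, R85,000, R165,000, R225,000 (q = 5 of N = 10).
Shortfall ratios: (275000−35000)/275000 = 0.8727; (275000−50000)/275000 = 0.8182; (275000−85000)/275000 = 0.6909; (275000−165000)/275000 = 0.4000; (275000−225000)/275000 = 0.1818.
Raised to α = 3.0: 0.66472; 0.54771; 0.32981; 0.06400; 0.00601.
Sum = 1.612243; FGT(3.0) = 1.612243 / 10 = 0.1612.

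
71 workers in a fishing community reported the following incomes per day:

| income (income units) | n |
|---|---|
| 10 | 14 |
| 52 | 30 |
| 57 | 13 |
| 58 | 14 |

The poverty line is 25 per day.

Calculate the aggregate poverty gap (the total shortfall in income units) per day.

210

Incomes under z: 14×10 (q = 14 of N = 71).
Individual gaps: 14×(25−10) = 210.
Aggregate gap = 210.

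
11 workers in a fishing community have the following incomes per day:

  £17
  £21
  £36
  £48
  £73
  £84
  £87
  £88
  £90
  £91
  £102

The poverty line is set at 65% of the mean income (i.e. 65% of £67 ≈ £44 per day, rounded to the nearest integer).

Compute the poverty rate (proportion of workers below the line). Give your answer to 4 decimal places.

0.2727

3 of the 11 workers have income below £44.
H = 3/11 = 0.2727.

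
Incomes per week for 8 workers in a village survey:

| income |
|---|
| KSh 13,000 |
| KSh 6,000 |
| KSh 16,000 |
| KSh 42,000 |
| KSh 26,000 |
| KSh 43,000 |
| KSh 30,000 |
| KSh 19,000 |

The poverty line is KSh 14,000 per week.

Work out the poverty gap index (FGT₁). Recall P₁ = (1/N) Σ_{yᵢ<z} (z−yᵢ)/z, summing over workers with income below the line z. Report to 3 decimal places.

Below z: KSh 6,000, KSh 13,000 (q = 2 of N = 8).
Relative gaps: (14000−6000)/14000 = 0.5714; (14000−13000)/14000 = 0.0714.
Σ = 0.642857. Dividing by the full population N = 8 gives P₁ = 0.080.

0.080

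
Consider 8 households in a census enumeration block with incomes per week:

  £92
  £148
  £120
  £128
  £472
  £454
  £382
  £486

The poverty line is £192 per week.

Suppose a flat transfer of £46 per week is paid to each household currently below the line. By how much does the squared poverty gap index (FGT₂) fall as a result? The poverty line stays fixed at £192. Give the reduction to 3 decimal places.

Before: below the line — £92, £120, £128, £148; squared poverty gap index (FGT₂) = 0.07194.
After the £46 transfer: below the line — £138, £166, £174; squared poverty gap index (FGT₂) = 0.01328.
Reduction = 0.07194 − 0.01328 = 0.059.

0.059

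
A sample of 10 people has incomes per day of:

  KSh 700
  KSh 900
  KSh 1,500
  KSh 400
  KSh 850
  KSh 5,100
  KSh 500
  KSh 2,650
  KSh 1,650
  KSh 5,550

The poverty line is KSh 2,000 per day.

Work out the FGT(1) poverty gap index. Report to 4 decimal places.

0.3750

Poor units: KSh 400, KSh 500, KSh 700, KSh 850, KSh 900, KSh 1,500, KSh 1,650 (q = 7 of N = 10).
Gap ratios (z−y)/z: (2000−400)/2000 = 0.8000; (2000−500)/2000 = 0.7500; (2000−700)/2000 = 0.6500; (2000−850)/2000 = 0.5750; (2000−900)/2000 = 0.5500; (2000−1500)/2000 = 0.2500; (2000−1650)/2000 = 0.1750.
Sum of shortfalls = 3.750000; P₁ averages over all N: 3.750000 / 10 = 0.3750.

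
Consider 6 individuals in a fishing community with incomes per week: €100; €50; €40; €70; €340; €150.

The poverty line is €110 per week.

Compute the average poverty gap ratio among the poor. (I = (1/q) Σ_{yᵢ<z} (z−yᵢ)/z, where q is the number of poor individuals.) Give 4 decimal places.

Poor units: €40, €50, €70, €100 (q = 4 of N = 6).
Shortfall ratios (z−y)/z: 0.6364, 0.5455, 0.3636, 0.0909; sum = 1.636364.
I averages over the q = 4 poor units only: 1.636364 / 4 = 0.4091.

0.4091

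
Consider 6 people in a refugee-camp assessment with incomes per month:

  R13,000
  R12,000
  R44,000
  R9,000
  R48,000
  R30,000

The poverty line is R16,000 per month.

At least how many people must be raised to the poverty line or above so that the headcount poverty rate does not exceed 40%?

Currently q = 3 of N = 6 are below the line (H = 0.500).
A headcount ratio of at most 40% allows at most ⌊0.40 × 6⌋ = 2 poor people.
So at least 3 − 2 = 1 must be lifted.

1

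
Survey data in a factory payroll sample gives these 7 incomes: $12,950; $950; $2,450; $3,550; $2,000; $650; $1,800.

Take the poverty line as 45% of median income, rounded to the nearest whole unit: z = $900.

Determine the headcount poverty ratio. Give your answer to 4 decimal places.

1 of the 7 individuals have income below $900.
H = 1/7 = 0.1429.

0.1429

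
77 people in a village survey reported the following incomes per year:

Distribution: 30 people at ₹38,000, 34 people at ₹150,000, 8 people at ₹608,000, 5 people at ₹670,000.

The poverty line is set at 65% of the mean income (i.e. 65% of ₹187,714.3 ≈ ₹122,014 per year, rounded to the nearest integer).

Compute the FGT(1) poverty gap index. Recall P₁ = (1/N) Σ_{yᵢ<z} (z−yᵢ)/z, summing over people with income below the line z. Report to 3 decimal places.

0.268

Below the line: 30×₹38,000 (q = 30 of N = 77).
Shortfall ratios: (122014−38000)/122014 = 0.6886 (×30).
Σ = 20.656810. Dividing by the full population N = 77 gives P₁ = 0.268.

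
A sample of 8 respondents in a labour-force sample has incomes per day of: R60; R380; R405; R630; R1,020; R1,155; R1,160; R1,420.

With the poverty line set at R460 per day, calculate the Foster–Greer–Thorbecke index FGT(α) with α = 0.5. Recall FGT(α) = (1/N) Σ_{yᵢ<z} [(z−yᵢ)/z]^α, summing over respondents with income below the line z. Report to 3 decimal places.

Poor units: R60, R380, R405 (q = 3 of N = 8).
Relative gaps: (460−60)/460 = 0.8696; (460−380)/460 = 0.1739; (460−405)/460 = 0.1196.
Raised to α = 0.5: 0.93250; 0.41703; 0.34578.
Sum = 1.695316; FGT(0.5) = 1.695316 / 8 = 0.212.

0.212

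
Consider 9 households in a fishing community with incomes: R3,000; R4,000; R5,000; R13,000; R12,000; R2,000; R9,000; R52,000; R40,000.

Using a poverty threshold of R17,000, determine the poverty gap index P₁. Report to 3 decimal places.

0.464

Poor units: R2,000, R3,000, R4,000, R5,000, R9,000, R12,000, R13,000 (q = 7 of N = 9).
Normalized shortfalls: (17000−2000)/17000 = 0.8824; (17000−3000)/17000 = 0.8235; (17000−4000)/17000 = 0.7647; (17000−5000)/17000 = 0.7059; (17000−9000)/17000 = 0.4706; (17000−12000)/17000 = 0.2941; (17000−13000)/17000 = 0.2353.
Sum of shortfalls = 4.176471; P₁ averages over all N: 4.176471 / 9 = 0.464.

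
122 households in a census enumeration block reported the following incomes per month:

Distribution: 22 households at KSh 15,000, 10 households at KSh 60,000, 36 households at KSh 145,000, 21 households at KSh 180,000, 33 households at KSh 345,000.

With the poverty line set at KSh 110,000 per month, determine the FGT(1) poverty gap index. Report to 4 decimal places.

0.1930

Below the line: 22×KSh 15,000, 10×KSh 60,000 (q = 32 of N = 122).
Normalized shortfalls: (110000−15000)/110000 = 0.8636 (×22); (110000−60000)/110000 = 0.4545 (×10).
Sum of shortfalls = 23.545455; P₁ averages over all N: 23.545455 / 122 = 0.1930.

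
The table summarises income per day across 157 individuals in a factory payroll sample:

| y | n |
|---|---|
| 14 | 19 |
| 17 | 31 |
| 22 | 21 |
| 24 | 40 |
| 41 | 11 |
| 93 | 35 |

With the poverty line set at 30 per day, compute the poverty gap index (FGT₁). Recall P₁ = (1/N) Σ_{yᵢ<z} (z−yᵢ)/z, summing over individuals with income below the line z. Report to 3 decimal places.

0.237

Below z: 19×14, 31×17, 21×22, 40×24 (q = 111 of N = 157).
Relative gaps: (30−14)/30 = 0.5333 (×19); (30−17)/30 = 0.4333 (×31); (30−22)/30 = 0.2667 (×21); (30−24)/30 = 0.2000 (×40).
Sum of shortfalls = 37.166667; P₁ averages over all N: 37.166667 / 157 = 0.237.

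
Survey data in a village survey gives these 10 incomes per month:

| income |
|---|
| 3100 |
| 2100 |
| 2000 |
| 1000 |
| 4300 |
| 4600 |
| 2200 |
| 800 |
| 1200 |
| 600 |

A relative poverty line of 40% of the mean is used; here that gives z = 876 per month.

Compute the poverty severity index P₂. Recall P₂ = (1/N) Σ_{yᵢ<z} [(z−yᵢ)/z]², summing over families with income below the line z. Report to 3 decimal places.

0.011

Poor units: 600, 800 (q = 2 of N = 10).
Shortfall ratios: (876−600)/876 = 0.3151; (876−800)/876 = 0.0868.
Squared: 0.0993; 0.0075.
Sum = 0.106795; P₂ = 0.106795 / 10 = 0.011.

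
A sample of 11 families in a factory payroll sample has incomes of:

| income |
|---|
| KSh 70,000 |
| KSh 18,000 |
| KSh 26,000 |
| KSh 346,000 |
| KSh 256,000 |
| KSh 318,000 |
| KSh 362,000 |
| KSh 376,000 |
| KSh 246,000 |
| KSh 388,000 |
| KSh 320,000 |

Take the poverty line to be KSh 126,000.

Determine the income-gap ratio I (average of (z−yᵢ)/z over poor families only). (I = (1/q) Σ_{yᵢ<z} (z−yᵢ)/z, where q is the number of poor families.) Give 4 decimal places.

0.6984

Incomes under z: KSh 18,000, KSh 26,000, KSh 70,000 (q = 3 of N = 11).
Relative gaps: 0.8571, 0.7937, 0.4444; sum = 2.095238.
The income-gap ratio divides by q (the poor only): 2.095238 / 3 = 0.6984.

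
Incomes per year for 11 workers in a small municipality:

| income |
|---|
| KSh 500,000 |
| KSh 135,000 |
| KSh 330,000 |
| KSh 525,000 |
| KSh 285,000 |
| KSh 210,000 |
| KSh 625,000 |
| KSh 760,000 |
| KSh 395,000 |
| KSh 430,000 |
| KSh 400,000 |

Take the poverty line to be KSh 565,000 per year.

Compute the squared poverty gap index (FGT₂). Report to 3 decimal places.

Poor units: KSh 135,000, KSh 210,000, KSh 285,000, KSh 330,000, KSh 395,000, KSh 400,000, KSh 430,000, KSh 500,000, KSh 525,000 (q = 9 of N = 11).
Gap ratios (z−y)/z: (565000−135000)/565000 = 0.7611; (565000−210000)/565000 = 0.6283; (565000−285000)/565000 = 0.4956; (565000−330000)/565000 = 0.4159; (565000−395000)/565000 = 0.3009; (565000−400000)/565000 = 0.2920; (565000−430000)/565000 = 0.2389; (565000−500000)/565000 = 0.1150; (565000−525000)/565000 = 0.0708.
Squared: 0.5792; 0.3948; 0.2456; 0.1730; 0.0905; 0.0853; 0.0571; 0.0132; 0.0050.
Sum = 1.643747; P₂ = 1.643747 / 11 = 0.149.

0.149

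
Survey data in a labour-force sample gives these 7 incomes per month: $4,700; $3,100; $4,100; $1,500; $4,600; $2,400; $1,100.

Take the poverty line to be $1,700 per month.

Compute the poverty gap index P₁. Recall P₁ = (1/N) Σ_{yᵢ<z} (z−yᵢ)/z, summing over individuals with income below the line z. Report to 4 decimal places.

Below the line: $1,100, $1,500 (q = 2 of N = 7).
Gap ratios (z−y)/z: (1700−1100)/1700 = 0.3529; (1700−1500)/1700 = 0.1176.
Sum of shortfalls = 0.470588; P₁ averages over all N: 0.470588 / 7 = 0.0672.

0.0672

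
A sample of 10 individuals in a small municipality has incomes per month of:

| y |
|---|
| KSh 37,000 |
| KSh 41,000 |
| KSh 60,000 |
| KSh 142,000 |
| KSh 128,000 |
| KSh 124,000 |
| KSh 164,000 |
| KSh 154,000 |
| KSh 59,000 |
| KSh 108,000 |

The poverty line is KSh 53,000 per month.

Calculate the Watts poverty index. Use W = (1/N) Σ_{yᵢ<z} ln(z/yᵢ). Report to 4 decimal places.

0.0616

Incomes under z: KSh 37,000, KSh 41,000 (q = 2 of N = 10).
Log shortfalls: ln(53000/37000) = 0.3594; ln(53000/41000) = 0.2567.
W = 0.616094 / 10 = 0.0616.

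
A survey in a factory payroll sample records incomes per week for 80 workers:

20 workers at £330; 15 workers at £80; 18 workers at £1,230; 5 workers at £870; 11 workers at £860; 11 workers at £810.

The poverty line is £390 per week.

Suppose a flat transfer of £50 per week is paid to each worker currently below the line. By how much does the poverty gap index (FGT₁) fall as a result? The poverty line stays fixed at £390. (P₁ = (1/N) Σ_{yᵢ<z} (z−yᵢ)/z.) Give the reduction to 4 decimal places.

Before: below the line — 15×£80, 20×£330; poverty gap index (FGT₁) = 0.187500.
After the £50 transfer: below the line — 15×£130, 20×£380; poverty gap index (FGT₁) = 0.131410.
Reduction = 0.187500 − 0.131410 = 0.0561.

0.0561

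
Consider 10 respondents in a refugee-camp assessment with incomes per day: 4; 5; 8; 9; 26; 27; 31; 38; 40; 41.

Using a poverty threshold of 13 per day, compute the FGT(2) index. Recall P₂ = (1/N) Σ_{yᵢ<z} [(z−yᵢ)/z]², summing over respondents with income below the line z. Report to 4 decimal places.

Incomes under z: 4, 5, 8, 9 (q = 4 of N = 10).
Normalized shortfalls: (13−4)/13 = 0.6923; (13−5)/13 = 0.6154; (13−8)/13 = 0.3846; (13−9)/13 = 0.3077.
Squared: 0.4793; 0.3787; 0.1479; 0.0947.
Sum = 1.100592; P₂ = 1.100592 / 10 = 0.1101.

0.1101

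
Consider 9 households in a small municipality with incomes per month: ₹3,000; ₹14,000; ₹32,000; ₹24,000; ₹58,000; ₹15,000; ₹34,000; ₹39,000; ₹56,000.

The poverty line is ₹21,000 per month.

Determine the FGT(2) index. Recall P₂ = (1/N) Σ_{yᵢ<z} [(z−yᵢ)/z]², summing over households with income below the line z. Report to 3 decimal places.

0.103

Poor units: ₹3,000, ₹14,000, ₹15,000 (q = 3 of N = 9).
Shortfall ratios: (21000−3000)/21000 = 0.8571; (21000−14000)/21000 = 0.3333; (21000−15000)/21000 = 0.2857.
Squared: 0.7347; 0.1111; 0.0816.
Sum = 0.927438; P₂ = 0.927438 / 9 = 0.103.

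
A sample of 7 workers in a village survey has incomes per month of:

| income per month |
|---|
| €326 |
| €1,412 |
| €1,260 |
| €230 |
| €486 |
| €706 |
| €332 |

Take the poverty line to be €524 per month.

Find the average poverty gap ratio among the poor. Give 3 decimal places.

0.344

Below the line: €230, €326, €332, €486 (q = 4 of N = 7).
Shortfall ratios (z−y)/z: 0.5611, 0.3779, 0.3664, 0.0725; sum = 1.377863.
I averages over the q = 4 poor units only: 1.377863 / 4 = 0.344.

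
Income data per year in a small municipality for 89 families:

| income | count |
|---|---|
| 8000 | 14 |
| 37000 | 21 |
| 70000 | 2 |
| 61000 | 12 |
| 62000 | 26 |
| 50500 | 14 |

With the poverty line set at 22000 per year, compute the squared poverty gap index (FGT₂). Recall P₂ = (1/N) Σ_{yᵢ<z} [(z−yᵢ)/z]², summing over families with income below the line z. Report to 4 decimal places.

Below z: 14×8000 (q = 14 of N = 89).
Shortfall ratios: (22000−8000)/22000 = 0.6364 (×14).
Squared: 0.4050 (×14).
Sum = 5.669421; P₂ = 5.669421 / 89 = 0.0637.

0.0637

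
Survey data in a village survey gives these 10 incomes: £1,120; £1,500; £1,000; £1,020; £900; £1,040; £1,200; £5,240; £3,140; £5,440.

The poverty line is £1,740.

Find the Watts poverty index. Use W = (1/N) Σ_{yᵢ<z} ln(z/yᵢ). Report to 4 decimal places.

Poor units: £900, £1,000, £1,020, £1,040, £1,120, £1,200, £1,500 (q = 7 of N = 10).
Log gaps: ln(1740/900) = 0.6592; ln(1740/1000) = 0.5539; ln(1740/1020) = 0.5341; ln(1740/1040) = 0.5147; ln(1740/1120) = 0.4406; ln(1740/1200) = 0.3716; ln(1740/1500) = 0.1484.
W = 3.222418 / 10 = 0.3222.

0.3222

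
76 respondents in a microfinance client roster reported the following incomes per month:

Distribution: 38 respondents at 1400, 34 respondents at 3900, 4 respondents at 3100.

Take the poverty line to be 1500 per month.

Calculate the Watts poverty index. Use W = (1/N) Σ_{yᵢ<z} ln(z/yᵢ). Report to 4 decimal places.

0.0345

Incomes under z: 38×1400 (q = 38 of N = 76).
Log gaps: ln(1500/1400) = 0.0690 (×38).
W = 2.621729 / 76 = 0.0345.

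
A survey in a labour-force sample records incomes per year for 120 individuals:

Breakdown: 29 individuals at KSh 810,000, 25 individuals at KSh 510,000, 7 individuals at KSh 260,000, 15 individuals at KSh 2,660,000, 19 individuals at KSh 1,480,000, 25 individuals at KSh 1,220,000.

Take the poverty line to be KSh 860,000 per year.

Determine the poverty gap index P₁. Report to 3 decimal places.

Below the line: 7×KSh 260,000, 25×KSh 510,000, 29×KSh 810,000 (q = 61 of N = 120).
Normalized shortfalls: (860000−260000)/860000 = 0.6977 (×7); (860000−510000)/860000 = 0.4070 (×25); (860000−810000)/860000 = 0.0581 (×29).
Σ = 16.744186. Dividing by the full population N = 120 gives P₁ = 0.140.

0.140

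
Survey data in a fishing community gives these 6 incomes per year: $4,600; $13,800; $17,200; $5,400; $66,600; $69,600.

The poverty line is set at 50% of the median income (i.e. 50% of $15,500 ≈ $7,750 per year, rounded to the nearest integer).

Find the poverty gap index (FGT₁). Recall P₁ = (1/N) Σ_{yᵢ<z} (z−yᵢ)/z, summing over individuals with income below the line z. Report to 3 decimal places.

0.118

Incomes under z: $4,600, $5,400 (q = 2 of N = 6).
Relative gaps: (7750−4600)/7750 = 0.4065; (7750−5400)/7750 = 0.3032.
Sum of shortfalls = 0.709677; P₁ averages over all N: 0.709677 / 6 = 0.118.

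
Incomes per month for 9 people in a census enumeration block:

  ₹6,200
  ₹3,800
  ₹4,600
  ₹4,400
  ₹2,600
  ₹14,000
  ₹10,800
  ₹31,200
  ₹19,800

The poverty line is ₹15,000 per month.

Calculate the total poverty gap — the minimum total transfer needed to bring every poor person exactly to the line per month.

₹58,600

Below z: ₹2,600, ₹3,800, ₹4,400, ₹4,600, ₹6,200, ₹10,800, ₹14,000 (q = 7 of N = 9).
Individual gaps: 15000−2600 = 12400; 15000−3800 = 11200; 15000−4400 = 10600; 15000−4600 = 10400; 15000−6200 = 8800; 15000−10800 = 4200; 15000−14000 = 1000.
Aggregate gap = ₹58,600.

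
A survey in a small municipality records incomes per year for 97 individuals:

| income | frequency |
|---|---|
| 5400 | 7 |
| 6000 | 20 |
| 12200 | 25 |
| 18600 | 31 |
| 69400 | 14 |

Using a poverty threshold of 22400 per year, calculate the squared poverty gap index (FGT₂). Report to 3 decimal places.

0.215

Incomes under z: 7×5400, 20×6000, 25×12200, 31×18600 (q = 83 of N = 97).
Normalized shortfalls: (22400−5400)/22400 = 0.7589 (×7); (22400−6000)/22400 = 0.7321 (×20); (22400−12200)/22400 = 0.4554 (×25); (22400−18600)/22400 = 0.1696 (×31).
Squared: 0.5760 (×7); 0.5360 (×20); 0.2074 (×25); 0.0288 (×31).
Sum = 20.828364; P₂ = 20.828364 / 97 = 0.215.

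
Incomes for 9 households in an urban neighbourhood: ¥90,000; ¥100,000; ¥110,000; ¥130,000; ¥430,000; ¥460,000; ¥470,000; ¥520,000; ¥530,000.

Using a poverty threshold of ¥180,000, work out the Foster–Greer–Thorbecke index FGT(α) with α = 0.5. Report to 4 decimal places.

0.2805

Poor units: ¥90,000, ¥100,000, ¥110,000, ¥130,000 (q = 4 of N = 9).
Normalized shortfalls: (180000−90000)/180000 = 0.5000; (180000−100000)/180000 = 0.4444; (180000−110000)/180000 = 0.3889; (180000−130000)/180000 = 0.2778.
Raised to α = 0.5: 0.70711; 0.66667; 0.62361; 0.52705.
Sum = 2.524429; FGT(0.5) = 2.524429 / 9 = 0.2805.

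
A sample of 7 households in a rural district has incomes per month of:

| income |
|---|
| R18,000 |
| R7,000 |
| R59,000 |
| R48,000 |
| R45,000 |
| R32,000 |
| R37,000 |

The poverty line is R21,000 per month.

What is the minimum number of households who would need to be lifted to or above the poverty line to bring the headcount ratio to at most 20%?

2 of the 7 households are poor, so H = 2/7 = 0.286.
A headcount ratio of at most 20% allows at most ⌊0.20 × 7⌋ = 1 poor households.
So at least 2 − 1 = 1 must be lifted.

1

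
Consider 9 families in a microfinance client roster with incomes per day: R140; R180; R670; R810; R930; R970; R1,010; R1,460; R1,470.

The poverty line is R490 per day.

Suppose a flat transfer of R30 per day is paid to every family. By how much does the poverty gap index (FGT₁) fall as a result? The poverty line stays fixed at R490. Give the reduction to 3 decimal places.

0.014

Before: below the line — R140, R180; poverty gap index (FGT₁) = 0.14966.
After the R30 transfer: below the line — R170, R210; poverty gap index (FGT₁) = 0.13605.
Reduction = 0.14966 − 0.13605 = 0.014.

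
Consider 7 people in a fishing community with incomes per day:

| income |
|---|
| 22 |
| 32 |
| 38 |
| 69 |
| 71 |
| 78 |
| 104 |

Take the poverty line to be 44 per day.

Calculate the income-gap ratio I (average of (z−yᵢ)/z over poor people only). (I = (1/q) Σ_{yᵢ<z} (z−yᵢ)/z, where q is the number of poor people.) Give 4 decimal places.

Below the line: 22, 32, 38 (q = 3 of N = 7).
Relative gaps: 0.5000, 0.2727, 0.1364; sum = 0.909091.
The income-gap ratio divides by q (the poor only): 0.909091 / 3 = 0.3030.

0.3030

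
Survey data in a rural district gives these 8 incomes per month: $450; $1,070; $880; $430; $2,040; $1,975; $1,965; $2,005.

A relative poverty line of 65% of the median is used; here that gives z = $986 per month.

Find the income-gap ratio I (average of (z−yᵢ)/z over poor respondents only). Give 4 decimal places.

0.4050

Below the line: $430, $450, $880 (q = 3 of N = 8).
Shortfall ratios (z−y)/z: 0.5639, 0.5436, 0.1075; sum = 1.215010.
I averages over the q = 3 poor units only: 1.215010 / 3 = 0.4050.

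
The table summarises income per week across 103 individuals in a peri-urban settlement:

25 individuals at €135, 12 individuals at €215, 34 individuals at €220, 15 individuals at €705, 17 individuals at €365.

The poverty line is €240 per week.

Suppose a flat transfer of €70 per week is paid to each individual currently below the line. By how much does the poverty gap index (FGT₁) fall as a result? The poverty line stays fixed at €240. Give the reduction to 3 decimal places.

0.110

Before: below the line — 25×€135, 12×€215, 34×€220; poverty gap index (FGT₁) = 0.14583.
After the €70 transfer: below the line — 25×€205; poverty gap index (FGT₁) = 0.03540.
Reduction = 0.14583 − 0.03540 = 0.110.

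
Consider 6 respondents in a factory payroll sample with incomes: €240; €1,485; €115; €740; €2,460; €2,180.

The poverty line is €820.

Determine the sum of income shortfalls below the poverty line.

€1,365

Below the line: €115, €240, €740 (q = 3 of N = 6).
Individual gaps: 820−115 = 705; 820−240 = 580; 820−740 = 80.
Aggregate gap = €1,365.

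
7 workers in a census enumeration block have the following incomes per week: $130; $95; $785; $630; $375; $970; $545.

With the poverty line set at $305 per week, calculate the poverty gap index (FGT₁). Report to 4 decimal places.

0.1803

Below the line: $95, $130 (q = 2 of N = 7).
Gap ratios (z−y)/z: (305−95)/305 = 0.6885; (305−130)/305 = 0.5738.
Sum of shortfalls = 1.262295; P₁ averages over all N: 1.262295 / 7 = 0.1803.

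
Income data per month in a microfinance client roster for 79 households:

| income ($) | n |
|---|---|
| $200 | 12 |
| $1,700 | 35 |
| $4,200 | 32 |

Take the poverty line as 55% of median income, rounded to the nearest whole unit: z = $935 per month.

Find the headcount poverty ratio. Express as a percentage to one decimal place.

15.2%

12 of the 79 households have income below $935.
H = 12/79 = 15.2%.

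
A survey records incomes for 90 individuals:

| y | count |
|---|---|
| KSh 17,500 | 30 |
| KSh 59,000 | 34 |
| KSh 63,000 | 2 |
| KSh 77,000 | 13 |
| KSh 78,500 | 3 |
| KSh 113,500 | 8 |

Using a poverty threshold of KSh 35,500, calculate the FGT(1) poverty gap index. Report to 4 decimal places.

Poor units: 30×KSh 17,500 (q = 30 of N = 90).
Normalized shortfalls: (35500−17500)/35500 = 0.5070 (×30).
Sum of shortfalls = 15.211268; P₁ averages over all N: 15.211268 / 90 = 0.1690.

0.1690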